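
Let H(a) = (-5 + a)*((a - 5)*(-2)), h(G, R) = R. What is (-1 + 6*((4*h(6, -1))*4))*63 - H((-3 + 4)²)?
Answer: -6079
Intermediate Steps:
H(a) = (-5 + a)*(10 - 2*a) (H(a) = (-5 + a)*((-5 + a)*(-2)) = (-5 + a)*(10 - 2*a))
(-1 + 6*((4*h(6, -1))*4))*63 - H((-3 + 4)²) = (-1 + 6*((4*(-1))*4))*63 - (-50 - 2*(-3 + 4)⁴ + 20*(-3 + 4)²) = (-1 + 6*(-4*4))*63 - (-50 - 2*(1²)² + 20*1²) = (-1 + 6*(-16))*63 - (-50 - 2*1² + 20*1) = (-1 - 96)*63 - (-50 - 2*1 + 20) = -97*63 - (-50 - 2 + 20) = -6111 - 1*(-32) = -6111 + 32 = -6079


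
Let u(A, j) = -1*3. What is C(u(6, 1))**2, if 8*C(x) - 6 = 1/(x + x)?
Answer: 1225/2304 ≈ 0.53168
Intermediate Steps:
u(A, j) = -3
C(x) = 3/4 + 1/(16*x) (C(x) = 3/4 + 1/(8*(x + x)) = 3/4 + 1/(8*((2*x))) = 3/4 + (1/(2*x))/8 = 3/4 + 1/(16*x))
C(u(6, 1))**2 = ((1/16)*(1 + 12*(-3))/(-3))**2 = ((1/16)*(-1/3)*(1 - 36))**2 = ((1/16)*(-1/3)*(-35))**2 = (35/48)**2 = 1225/2304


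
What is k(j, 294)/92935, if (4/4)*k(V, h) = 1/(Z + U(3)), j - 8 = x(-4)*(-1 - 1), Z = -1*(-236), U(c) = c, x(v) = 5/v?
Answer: 1/22211465 ≈ 4.5022e-8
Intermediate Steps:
Z = 236
j = 21/2 (j = 8 + (5/(-4))*(-1 - 1) = 8 + (5*(-¼))*(-2) = 8 - 5/4*(-2) = 8 + 5/2 = 21/2 ≈ 10.500)
k(V, h) = 1/239 (k(V, h) = 1/(236 + 3) = 1/239)
k(j, 294)/92935 = (1/239)/92935 = (1/239)*(1/92935) = 1/22211465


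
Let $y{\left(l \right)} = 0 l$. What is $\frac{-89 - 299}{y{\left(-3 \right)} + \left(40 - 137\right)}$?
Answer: $4$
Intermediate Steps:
$y{\left(l \right)} = 0$
$\frac{-89 - 299}{y{\left(-3 \right)} + \left(40 - 137\right)} = \frac{-89 - 299}{0 + \left(40 - 137\right)} = - \frac{388}{0 - 97} = - \frac{388}{-97} = \left(-388\right) \left(- \frac{1}{97}\right) = 4$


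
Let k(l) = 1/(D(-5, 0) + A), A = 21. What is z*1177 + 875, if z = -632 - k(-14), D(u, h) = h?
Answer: -15603946/21 ≈ -7.4305e+5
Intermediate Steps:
k(l) = 1/21 (k(l) = 1/(0 + 21) = 1/21)
z = -13273/21 (z = -632 - 1*1/21 = -632 - 1/21 = -13273/21 ≈ -632.05)
z*1177 + 875 = -13273/21*1177 + 875 = -15622321/21 + 875 = -15603946/21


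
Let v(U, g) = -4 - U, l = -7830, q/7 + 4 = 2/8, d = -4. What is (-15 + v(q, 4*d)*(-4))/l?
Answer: 52/3915 ≈ 0.013282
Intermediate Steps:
q = -105/4 (q = -28 + 7*(2/8) = -28 + 7*(2*(⅛)) = -28 + 7*(¼) = -28 + 7/4 = -105/4 ≈ -26.250)
(-15 + v(q, 4*d)*(-4))/l = (-15 + (-4 - 1*(-105/4))*(-4))/(-7830) = (-15 + (-4 + 105/4)*(-4))*(-1/7830) = (-15 + (89/4)*(-4))*(-1/7830) = (-15 - 89)*(-1/7830) = -104*(-1/7830) = 52/3915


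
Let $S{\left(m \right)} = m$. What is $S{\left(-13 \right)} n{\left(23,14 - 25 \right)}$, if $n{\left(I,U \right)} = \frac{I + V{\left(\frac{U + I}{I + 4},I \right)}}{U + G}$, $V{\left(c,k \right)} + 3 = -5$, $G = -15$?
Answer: $\frac{15}{2} \approx 7.5$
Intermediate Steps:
$V{\left(c,k \right)} = -8$ ($V{\left(c,k \right)} = -3 - 5 = -8$)
$n{\left(I,U \right)} = \frac{-8 + I}{-15 + U}$ ($n{\left(I,U \right)} = \frac{I - 8}{U - 15} = \frac{-8 + I}{-15 + U}$)
$S{\left(-13 \right)} n{\left(23,14 - 25 \right)} = - 13 \frac{-8 + 23}{-15 + \left(14 - 25\right)} = - 13 \frac{1}{-15 - 11} \cdot 15 = - 13 \frac{1}{-26} \cdot 15 = - 13 \left(\left(- \frac{1}{26}\right) 15\right) = \left(-13\right) \left(- \frac{15}{26}\right) = \frac{15}{2}$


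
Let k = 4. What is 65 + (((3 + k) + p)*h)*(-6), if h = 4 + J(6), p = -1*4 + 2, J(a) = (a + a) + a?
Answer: -595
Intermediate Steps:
J(a) = 3*a (J(a) = 2*a + a = 3*a)
p = -2 (p = -4 + 2 = -2)
h = 22 (h = 4 + 3*6 = 4 + 18 = 22)
65 + (((3 + k) + p)*h)*(-6) = 65 + (((3 + 4) - 2)*22)*(-6) = 65 + ((7 - 2)*22)*(-6) = 65 + (5*22)*(-6) = 65 + 110*(-6) = 65 - 660 = -595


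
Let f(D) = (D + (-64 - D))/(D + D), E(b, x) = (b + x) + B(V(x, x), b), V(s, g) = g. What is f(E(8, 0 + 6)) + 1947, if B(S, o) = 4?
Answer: 17507/9 ≈ 1945.2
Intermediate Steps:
E(b, x) = 4 + b + x (E(b, x) = (b + x) + 4 = 4 + b + x)
f(D) = -32/D (f(D) = -64*1/(2*D) = -32/D)
f(E(8, 0 + 6)) + 1947 = -32/(4 + 8 + (0 + 6)) + 1947 = -32/(4 + 8 + 6) + 1947 = -32/18 + 1947 = -32*1/18 + 1947 = -16/9 + 1947 = 17507/9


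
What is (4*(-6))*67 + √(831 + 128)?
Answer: -1608 + √959 ≈ -1577.0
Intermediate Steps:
(4*(-6))*67 + √(831 + 128) = -24*67 + √959 = -1608 + √959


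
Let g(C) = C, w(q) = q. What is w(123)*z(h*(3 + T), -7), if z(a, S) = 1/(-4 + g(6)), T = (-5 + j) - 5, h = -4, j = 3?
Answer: 123/2 ≈ 61.500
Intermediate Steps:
T = -7 (T = (-5 + 3) - 5 = -2 - 5 = -7)
z(a, S) = 1/2 (z(a, S) = 1/(-4 + 6) = 1/2)
w(123)*z(h*(3 + T), -7) = 123*(1/2) = 123/2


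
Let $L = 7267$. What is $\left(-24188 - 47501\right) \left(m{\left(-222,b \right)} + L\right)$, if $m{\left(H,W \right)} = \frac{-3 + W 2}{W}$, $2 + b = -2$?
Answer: $- \frac{2084644431}{4} \approx -5.2116 \cdot 10^{8}$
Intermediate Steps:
$b = -4$ ($b = -2 - 2 = -4$)
$m{\left(H,W \right)} = \frac{-3 + 2 W}{W}$
$\left(-24188 - 47501\right) \left(m{\left(-222,b \right)} + L\right) = \left(-24188 - 47501\right) \left(\left(2 - \frac{3}{-4}\right) + 7267\right) = - 71689 \left(\left(2 - - \frac{3}{4}\right) + 7267\right) = - 71689 \left(\left(2 + \frac{3}{4}\right) + 7267\right) = - 71689 \left(\frac{11}{4} + 7267\right) = \left(-71689\right) \frac{29079}{4} = - \frac{2084644431}{4}$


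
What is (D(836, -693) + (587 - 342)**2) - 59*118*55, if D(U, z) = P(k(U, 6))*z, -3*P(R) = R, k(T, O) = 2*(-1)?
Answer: -323347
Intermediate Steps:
k(T, O) = -2
P(R) = -R/3
D(U, z) = 2*z/3 (D(U, z) = (-1/3*(-2))*z = 2*z/3)
(D(836, -693) + (587 - 342)**2) - 59*118*55 = ((2/3)*(-693) + (587 - 342)**2) - 59*118*55 = (-462 + 245**2) - 6962*55 = (-462 + 60025) - 382910 = 59563 - 382910 = -323347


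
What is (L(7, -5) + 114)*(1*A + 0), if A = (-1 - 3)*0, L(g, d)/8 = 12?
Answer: 0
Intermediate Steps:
L(g, d) = 96 (L(g, d) = 8*12 = 96)
A = 0 (A = -4*0 = 0)
(L(7, -5) + 114)*(1*A + 0) = (96 + 114)*(1*0 + 0) = 210*(0 + 0) = 210*0 = 0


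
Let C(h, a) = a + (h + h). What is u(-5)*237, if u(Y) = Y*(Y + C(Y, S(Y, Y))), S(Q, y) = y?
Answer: 23700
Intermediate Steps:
C(h, a) = a + 2*h
u(Y) = 4*Y² (u(Y) = Y*(Y + (Y + 2*Y)) = Y*(Y + 3*Y) = Y*(4*Y) = 4*Y²)
u(-5)*237 = (4*(-5)²)*237 = (4*25)*237 = 100*237 = 23700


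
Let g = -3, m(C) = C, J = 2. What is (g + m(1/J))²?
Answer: 25/4 ≈ 6.2500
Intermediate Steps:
(g + m(1/J))² = (-3 + 1/2)² = (-3 + ½)² = (-5/2)² = 25/4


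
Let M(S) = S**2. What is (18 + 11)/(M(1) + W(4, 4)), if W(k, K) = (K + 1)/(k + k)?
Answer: 232/13 ≈ 17.846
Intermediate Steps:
W(k, K) = (1 + K)/(2*k) (W(k, K) = (1 + K)/((2*k)) = (1 + K)*(1/(2*k)) = (1 + K)/(2*k))
(18 + 11)/(M(1) + W(4, 4)) = (18 + 11)/(1**2 + (1/2)*(1 + 4)/4) = 29/(1 + (1/2)*(1/4)*5) = 29/(1 + 5/8) = 29/(13/8) = 29*(8/13) = 232/13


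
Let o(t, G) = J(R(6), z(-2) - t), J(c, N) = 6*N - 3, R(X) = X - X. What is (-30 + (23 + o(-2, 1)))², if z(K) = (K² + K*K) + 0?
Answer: 2500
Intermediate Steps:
z(K) = 2*K² (z(K) = (K² + K²) + 0 = 2*K² + 0 = 2*K²)
R(X) = 0
J(c, N) = -3 + 6*N
o(t, G) = 45 - 6*t (o(t, G) = -3 + 6*(2*(-2)² - t) = -3 + 6*(2*4 - t) = -3 + 6*(8 - t) = -3 + (48 - 6*t) = 45 - 6*t)
(-30 + (23 + o(-2, 1)))² = (-30 + (23 + (45 - 6*(-2))))² = (-30 + (23 + (45 + 12)))² = (-30 + (23 + 57))² = (-30 + 80)² = 50² = 2500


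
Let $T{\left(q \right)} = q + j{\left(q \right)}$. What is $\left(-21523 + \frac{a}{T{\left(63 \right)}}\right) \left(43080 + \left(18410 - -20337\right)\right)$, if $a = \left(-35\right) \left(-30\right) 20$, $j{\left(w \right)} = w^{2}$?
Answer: $- \frac{42257672129}{24} \approx -1.7607 \cdot 10^{9}$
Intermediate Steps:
$a = 21000$ ($a = 1050 \cdot 20 = 21000$)
$T{\left(q \right)} = q + q^{2}$
$\left(-21523 + \frac{a}{T{\left(63 \right)}}\right) \left(43080 + \left(18410 - -20337\right)\right) = \left(-21523 + \frac{21000}{63 \left(1 + 63\right)}\right) \left(43080 + \left(18410 - -20337\right)\right) = \left(-21523 + \frac{21000}{63 \cdot 64}\right) \left(43080 + \left(18410 + 20337\right)\right) = \left(-21523 + \frac{21000}{4032}\right) \left(43080 + 38747\right) = \left(-21523 + 21000 \cdot \frac{1}{4032}\right) 81827 = \left(-21523 + \frac{125}{24}\right) 81827 = \left(- \frac{516427}{24}\right) 81827 = - \frac{42257672129}{24}$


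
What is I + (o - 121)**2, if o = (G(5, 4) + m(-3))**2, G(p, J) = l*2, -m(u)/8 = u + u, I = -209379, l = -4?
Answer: 1978062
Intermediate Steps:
m(u) = -16*u (m(u) = -8*(u + u) = -16*u)
G(p, J) = -8 (G(p, J) = -4*2 = -8)
o = 1600 (o = (-8 - 16*(-3))**2 = (-8 + 48)**2 = 40**2 = 1600)
I + (o - 121)**2 = -209379 + (1600 - 121)**2 = -209379 + 1479**2 = -209379 + 2187441 = 1978062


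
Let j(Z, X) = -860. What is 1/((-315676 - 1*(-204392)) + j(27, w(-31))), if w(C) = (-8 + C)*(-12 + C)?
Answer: -1/112144 ≈ -8.9171e-6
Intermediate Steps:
w(C) = (-12 + C)*(-8 + C)
1/((-315676 - 1*(-204392)) + j(27, w(-31))) = 1/((-315676 - 1*(-204392)) - 860) = 1/((-315676 + 204392) - 860) = 1/(-111284 - 860) = 1/(-112144) = -1/112144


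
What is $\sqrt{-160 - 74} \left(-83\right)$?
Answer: $- 249 i \sqrt{26} \approx - 1269.7 i$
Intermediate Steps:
$\sqrt{-160 - 74} \left(-83\right) = \sqrt{-234} \left(-83\right) = 3 i \sqrt{26} \left(-83\right) = - 249 i \sqrt{26}$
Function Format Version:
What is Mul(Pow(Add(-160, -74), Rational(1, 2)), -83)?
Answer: Mul(-249, I, Pow(26, Rational(1, 2))) ≈ Mul(-1269.7, I)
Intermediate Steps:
Mul(Pow(Add(-160, -74), Rational(1, 2)), -83) = Mul(Pow(-234, Rational(1, 2)), -83) = Mul(Mul(3, I, Pow(26, Rational(1, 2))), -83) = Mul(-249, I, Pow(26, Rational(1, 2)))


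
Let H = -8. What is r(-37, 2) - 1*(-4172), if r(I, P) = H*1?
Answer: 4164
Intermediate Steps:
r(I, P) = -8 (r(I, P) = -8*1 = -8)
r(-37, 2) - 1*(-4172) = -8 - 1*(-4172) = -8 + 4172 = 4164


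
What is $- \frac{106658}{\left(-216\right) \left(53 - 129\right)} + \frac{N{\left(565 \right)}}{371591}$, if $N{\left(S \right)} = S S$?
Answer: $- \frac{17196377639}{3050018928} \approx -5.6381$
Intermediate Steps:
$N{\left(S \right)} = S^{2}$
$- \frac{106658}{\left(-216\right) \left(53 - 129\right)} + \frac{N{\left(565 \right)}}{371591} = - \frac{106658}{\left(-216\right) \left(53 - 129\right)} + \frac{565^{2}}{371591} = - \frac{106658}{\left(-216\right) \left(53 - 129\right)} + 319225 \cdot \frac{1}{371591} = - \frac{106658}{\left(-216\right) \left(53 - 129\right)} + \frac{319225}{371591} = - \frac{106658}{\left(-216\right) \left(-76\right)} + \frac{319225}{371591} = - \frac{106658}{16416} + \frac{319225}{371591} = \left(-106658\right) \frac{1}{16416} + \frac{319225}{371591} = - \frac{53329}{8208} + \frac{319225}{371591} = - \frac{17196377639}{3050018928}$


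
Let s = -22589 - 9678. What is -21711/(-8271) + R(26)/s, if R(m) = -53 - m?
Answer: 233734082/88960119 ≈ 2.6274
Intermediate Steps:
s = -32267
-21711/(-8271) + R(26)/s = -21711/(-8271) + (-53 - 1*26)/(-32267) = -21711*(-1/8271) + (-53 - 26)*(-1/32267) = 7237/2757 - 79*(-1/32267) = 7237/2757 + 79/32267 = 233734082/88960119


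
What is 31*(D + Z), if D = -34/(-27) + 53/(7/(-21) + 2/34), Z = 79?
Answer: -1321933/378 ≈ -3497.2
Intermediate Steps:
D = -72505/378 (D = -34*(-1/27) + 53/(7*(-1/21) + 2*(1/34)) = 34/27 + 53/(-1/3 + 1/17) = 34/27 + 53/(-14/51) = 34/27 + 53*(-51/14) = 34/27 - 2703/14 = -72505/378 ≈ -191.81)
31*(D + Z) = 31*(-72505/378 + 79) = 31*(-42643/378) = -1321933/378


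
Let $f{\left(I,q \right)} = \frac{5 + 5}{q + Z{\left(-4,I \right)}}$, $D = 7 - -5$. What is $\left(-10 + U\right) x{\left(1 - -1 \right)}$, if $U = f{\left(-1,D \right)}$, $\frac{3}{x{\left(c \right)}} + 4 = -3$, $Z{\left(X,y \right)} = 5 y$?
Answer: $\frac{180}{49} \approx 3.6735$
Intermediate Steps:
$D = 12$ ($D = 7 + 5 = 12$)
$f{\left(I,q \right)} = \frac{10}{q + 5 I}$ ($f{\left(I,q \right)} = \frac{5 + 5}{q + 5 I} = \frac{10}{q + 5 I}$)
$x{\left(c \right)} = - \frac{3}{7}$ ($x{\left(c \right)} = \frac{3}{-4 - 3} = \frac{3}{-7} = 3 \left(- \frac{1}{7}\right) = - \frac{3}{7}$)
$U = \frac{10}{7}$ ($U = \frac{10}{12 + 5 \left(-1\right)} = \frac{10}{12 - 5} = \frac{10}{7} \approx 1.4286$)
$\left(-10 + U\right) x{\left(1 - -1 \right)} = \left(-10 + \frac{10}{7}\right) \left(- \frac{3}{7}\right) = \left(- \frac{60}{7}\right) \left(- \frac{3}{7}\right) = \frac{180}{49}$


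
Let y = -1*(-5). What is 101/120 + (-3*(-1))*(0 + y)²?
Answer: 9101/120 ≈ 75.842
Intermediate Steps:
y = 5
101/120 + (-3*(-1))*(0 + y)² = 101/120 + (-3*(-1))*(0 + 5)² = 101*(1/120) + 3*5² = 101/120 + 3*25 = 101/120 + 75 = 9101/120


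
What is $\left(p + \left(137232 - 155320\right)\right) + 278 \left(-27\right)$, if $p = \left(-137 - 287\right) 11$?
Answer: $-30258$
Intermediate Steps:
$p = -4664$ ($p = \left(-424\right) 11 = -4664$)
$\left(p + \left(137232 - 155320\right)\right) + 278 \left(-27\right) = \left(-4664 + \left(137232 - 155320\right)\right) + 278 \left(-27\right) = \left(-4664 + \left(137232 - 155320\right)\right) - 7506 = \left(-4664 - 18088\right) - 7506 = -22752 - 7506 = -30258$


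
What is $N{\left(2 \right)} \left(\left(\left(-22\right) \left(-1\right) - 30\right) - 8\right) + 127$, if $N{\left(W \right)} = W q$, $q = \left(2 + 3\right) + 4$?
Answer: $-161$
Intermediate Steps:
$q = 9$ ($q = 5 + 4 = 9$)
$N{\left(W \right)} = 9 W$ ($N{\left(W \right)} = W 9 = 9 W$)
$N{\left(2 \right)} \left(\left(\left(-22\right) \left(-1\right) - 30\right) - 8\right) + 127 = 9 \cdot 2 \left(\left(\left(-22\right) \left(-1\right) - 30\right) - 8\right) + 127 = 18 \left(\left(22 - 30\right) - 8\right) + 127 = 18 \left(-8 - 8\right) + 127 = 18 \left(-16\right) + 127 = -288 + 127 = -161$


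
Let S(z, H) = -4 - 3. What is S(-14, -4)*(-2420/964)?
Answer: 4235/241 ≈ 17.573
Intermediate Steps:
S(z, H) = -7
S(-14, -4)*(-2420/964) = -(-16940)/964 = -7*(-605/241) = 4235/241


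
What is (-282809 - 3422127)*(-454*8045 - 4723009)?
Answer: 31030465466904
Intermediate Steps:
(-282809 - 3422127)*(-454*8045 - 4723009) = -3704936*(-3652430 - 4723009) = -3704936*(-8375439) = 31030465466904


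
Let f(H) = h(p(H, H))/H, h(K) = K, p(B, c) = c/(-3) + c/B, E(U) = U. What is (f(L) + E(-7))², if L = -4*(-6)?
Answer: 30625/576 ≈ 53.168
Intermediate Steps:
p(B, c) = -c/3 + c/B (p(B, c) = c*(-⅓) + c/B = -c/3 + c/B)
L = 24
f(H) = (1 - H/3)/H (f(H) = (-H/3 + H/H)/H = (-H/3 + 1)/H = (1 - H/3)/H)
(f(L) + E(-7))² = ((⅓)*(3 - 1*24)/24 - 7)² = ((⅓)*(1/24)*(3 - 24) - 7)² = ((⅓)*(1/24)*(-21) - 7)² = (-7/24 - 7)² = (-175/24)² = 30625/576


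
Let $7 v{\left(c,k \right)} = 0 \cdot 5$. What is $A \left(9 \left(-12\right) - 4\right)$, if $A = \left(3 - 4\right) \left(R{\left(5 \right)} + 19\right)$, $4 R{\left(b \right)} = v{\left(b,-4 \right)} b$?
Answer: $2128$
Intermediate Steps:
$v{\left(c,k \right)} = 0$ ($v{\left(c,k \right)} = \frac{0 \cdot 5}{7} = \frac{1}{7} \cdot 0 = 0$)
$R{\left(b \right)} = 0$ ($R{\left(b \right)} = \frac{0 b}{4} = \frac{1}{4} \cdot 0 = 0$)
$A = -19$ ($A = \left(3 - 4\right) \left(0 + 19\right) = \left(-1\right) 19 = -19$)
$A \left(9 \left(-12\right) - 4\right) = - 19 \left(9 \left(-12\right) - 4\right) = - 19 \left(-108 - 4\right) = \left(-19\right) \left(-112\right) = 2128$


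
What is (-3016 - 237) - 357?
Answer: -3610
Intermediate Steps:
(-3016 - 237) - 357 = -3253 - 357 = -3610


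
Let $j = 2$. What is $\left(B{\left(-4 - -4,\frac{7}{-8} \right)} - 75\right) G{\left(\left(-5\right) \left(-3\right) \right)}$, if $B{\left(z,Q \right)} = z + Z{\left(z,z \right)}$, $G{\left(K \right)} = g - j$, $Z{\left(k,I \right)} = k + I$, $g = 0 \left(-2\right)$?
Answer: $150$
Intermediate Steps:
$g = 0$
$Z{\left(k,I \right)} = I + k$
$G{\left(K \right)} = -2$ ($G{\left(K \right)} = 0 - 2 = -2$)
$B{\left(z,Q \right)} = 3 z$ ($B{\left(z,Q \right)} = z + \left(z + z\right) = z + 2 z = 3 z$)
$\left(B{\left(-4 - -4,\frac{7}{-8} \right)} - 75\right) G{\left(\left(-5\right) \left(-3\right) \right)} = \left(3 \left(-4 - -4\right) - 75\right) \left(-2\right) = \left(3 \left(-4 + 4\right) - 75\right) \left(-2\right) = \left(3 \cdot 0 - 75\right) \left(-2\right) = \left(0 - 75\right) \left(-2\right) = \left(-75\right) \left(-2\right) = 150$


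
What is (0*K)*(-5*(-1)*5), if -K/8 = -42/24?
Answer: 0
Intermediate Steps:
K = 14 (K = -(-336)/24 = -8*(-7/4) = 14)
(0*K)*(-5*(-1)*5) = (0*14)*(-5*(-1)*5) = 0*(5*5) = 0*25 = 0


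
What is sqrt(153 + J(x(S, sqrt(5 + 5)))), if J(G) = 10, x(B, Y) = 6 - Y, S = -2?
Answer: sqrt(163) ≈ 12.767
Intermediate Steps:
sqrt(153 + J(x(S, sqrt(5 + 5)))) = sqrt(153 + 10) = sqrt(163)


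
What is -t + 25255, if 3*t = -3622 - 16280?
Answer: 31889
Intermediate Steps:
t = -6634 (t = (-3622 - 16280)/3 = (⅓)*(-19902) = -6634)
-t + 25255 = -1*(-6634) + 25255 = 6634 + 25255 = 31889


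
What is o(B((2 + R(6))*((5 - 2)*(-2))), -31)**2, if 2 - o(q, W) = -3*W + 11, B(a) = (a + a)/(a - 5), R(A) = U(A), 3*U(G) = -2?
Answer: 10404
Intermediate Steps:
U(G) = -2/3 (U(G) = (1/3)*(-2) = -2/3)
R(A) = -2/3
B(a) = 2*a/(-5 + a) (B(a) = (2*a)/(-5 + a) = 2*a/(-5 + a))
o(q, W) = -9 + 3*W (o(q, W) = 2 - (-3*W + 11) = 2 - (11 - 3*W) = 2 + (-11 + 3*W) = -9 + 3*W)
o(B((2 + R(6))*((5 - 2)*(-2))), -31)**2 = (-9 + 3*(-31))**2 = (-9 - 93)**2 = (-102)**2 = 10404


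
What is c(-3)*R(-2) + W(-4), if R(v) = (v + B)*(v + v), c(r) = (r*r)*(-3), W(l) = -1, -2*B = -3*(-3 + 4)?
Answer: -55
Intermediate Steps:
B = 3/2 (B = -(-3)*(-3 + 4)/2 = -(-3)/2 = -½*(-3) = 3/2 ≈ 1.5000)
c(r) = -3*r² (c(r) = r²*(-3) = -3*r²)
R(v) = 2*v*(3/2 + v) (R(v) = (v + 3/2)*(v + v) = (3/2 + v)*(2*v) = 2*v*(3/2 + v))
c(-3)*R(-2) + W(-4) = (-3*(-3)²)*(-2*(3 + 2*(-2))) - 1 = (-3*9)*(-2*(3 - 4)) - 1 = -(-54)*(-1) - 1 = -27*2 - 1 = -54 - 1 = -55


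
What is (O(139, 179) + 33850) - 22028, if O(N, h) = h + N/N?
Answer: 12002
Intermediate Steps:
O(N, h) = 1 + h (O(N, h) = h + 1 = 1 + h)
(O(139, 179) + 33850) - 22028 = ((1 + 179) + 33850) - 22028 = (180 + 33850) - 22028 = 34030 - 22028 = 12002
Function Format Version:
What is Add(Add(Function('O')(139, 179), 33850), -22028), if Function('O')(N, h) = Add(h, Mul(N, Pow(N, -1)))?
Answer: 12002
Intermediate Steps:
Function('O')(N, h) = Add(1, h) (Function('O')(N, h) = Add(h, 1) = Add(1, h))
Add(Add(Function('O')(139, 179), 33850), -22028) = Add(Add(Add(1, 179), 33850), -22028) = Add(Add(180, 33850), -22028) = Add(34030, -22028) = 12002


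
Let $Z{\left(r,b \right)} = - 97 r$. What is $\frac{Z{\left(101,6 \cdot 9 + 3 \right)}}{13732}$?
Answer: $- \frac{9797}{13732} \approx -0.71344$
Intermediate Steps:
$\frac{Z{\left(101,6 \cdot 9 + 3 \right)}}{13732} = \frac{\left(-97\right) 101}{13732} = \left(-9797\right) \frac{1}{13732} = - \frac{9797}{13732}$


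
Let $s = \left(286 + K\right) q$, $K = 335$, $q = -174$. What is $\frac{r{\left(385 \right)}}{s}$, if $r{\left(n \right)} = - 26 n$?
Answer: $\frac{5005}{54027} \approx 0.092639$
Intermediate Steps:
$s = -108054$ ($s = \left(286 + 335\right) \left(-174\right) = 621 \left(-174\right) = -108054$)
$\frac{r{\left(385 \right)}}{s} = \frac{\left(-26\right) 385}{-108054} = \left(-10010\right) \left(- \frac{1}{108054}\right) = \frac{5005}{54027}$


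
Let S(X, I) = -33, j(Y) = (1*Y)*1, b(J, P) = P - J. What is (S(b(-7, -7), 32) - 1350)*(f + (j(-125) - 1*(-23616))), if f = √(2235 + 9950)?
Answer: -32488053 - 1383*√12185 ≈ -3.2641e+7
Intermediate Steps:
j(Y) = Y (j(Y) = Y*1 = Y)
f = √12185 ≈ 110.39
(S(b(-7, -7), 32) - 1350)*(f + (j(-125) - 1*(-23616))) = (-33 - 1350)*(√12185 + (-125 - 1*(-23616))) = -1383*(√12185 + (-125 + 23616)) = -1383*(√12185 + 23491) = -1383*(23491 + √12185) = -32488053 - 1383*√12185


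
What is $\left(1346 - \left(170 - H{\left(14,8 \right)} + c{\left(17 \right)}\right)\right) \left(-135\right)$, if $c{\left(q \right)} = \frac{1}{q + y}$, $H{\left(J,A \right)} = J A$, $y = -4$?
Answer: $- \frac{2260305}{13} \approx -1.7387 \cdot 10^{5}$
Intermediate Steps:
$H{\left(J,A \right)} = A J$
$c{\left(q \right)} = \frac{1}{-4 + q}$ ($c{\left(q \right)} = \frac{1}{q - 4} = \frac{1}{-4 + q}$)
$\left(1346 - \left(170 - H{\left(14,8 \right)} + c{\left(17 \right)}\right)\right) \left(-135\right) = \left(1346 - \left(58 + \frac{1}{-4 + 17}\right)\right) \left(-135\right) = \left(1346 + \left(\left(\left(112 + 92\right) - 262\right) - \frac{1}{13}\right)\right) \left(-135\right) = \left(1346 + \left(\left(204 - 262\right) - \frac{1}{13}\right)\right) \left(-135\right) = \left(1346 - \frac{755}{13}\right) \left(-135\right) = \frac{16743}{13} \left(-135\right) = - \frac{2260305}{13}$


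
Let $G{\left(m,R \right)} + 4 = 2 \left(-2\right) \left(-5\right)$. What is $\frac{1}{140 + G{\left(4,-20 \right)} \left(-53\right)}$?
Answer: $- \frac{1}{708} \approx -0.0014124$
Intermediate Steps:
$G{\left(m,R \right)} = 16$ ($G{\left(m,R \right)} = -4 + 2 \left(-2\right) \left(-5\right) = -4 - -20 = -4 + 20 = 16$)
$\frac{1}{140 + G{\left(4,-20 \right)} \left(-53\right)} = \frac{1}{140 + 16 \left(-53\right)} = \frac{1}{140 - 848} = \frac{1}{-708} = - \frac{1}{708}$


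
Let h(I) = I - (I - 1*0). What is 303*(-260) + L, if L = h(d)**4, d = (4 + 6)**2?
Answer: -78780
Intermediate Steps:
d = 100 (d = 10**2 = 100)
h(I) = 0 (h(I) = I - (I + 0) = I - I = 0)
L = 0 (L = 0**4 = 0)
303*(-260) + L = 303*(-260) + 0 = -78780 + 0 = -78780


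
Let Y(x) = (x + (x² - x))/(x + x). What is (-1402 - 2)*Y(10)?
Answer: -7020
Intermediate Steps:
Y(x) = x/2 (Y(x) = x²/((2*x)) = x²*(1/(2*x)) = x/2)
(-1402 - 2)*Y(10) = (-1402 - 2)*((½)*10) = -1404*5 = -7020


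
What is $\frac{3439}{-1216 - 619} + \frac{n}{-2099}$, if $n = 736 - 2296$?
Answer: $- \frac{4355861}{3851665} \approx -1.1309$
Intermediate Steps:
$n = -1560$ ($n = 736 - 2296 = -1560$)
$\frac{3439}{-1216 - 619} + \frac{n}{-2099} = \frac{3439}{-1216 - 619} - \frac{1560}{-2099} = \frac{3439}{-1216 - 619} - - \frac{1560}{2099} = \frac{3439}{-1835} + \frac{1560}{2099} = 3439 \left(- \frac{1}{1835}\right) + \frac{1560}{2099} = - \frac{3439}{1835} + \frac{1560}{2099} = - \frac{4355861}{3851665}$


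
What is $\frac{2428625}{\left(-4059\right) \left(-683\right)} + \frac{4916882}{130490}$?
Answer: $\frac{6973984247102}{180878517765} \approx 38.556$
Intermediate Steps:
$\frac{2428625}{\left(-4059\right) \left(-683\right)} + \frac{4916882}{130490} = \frac{2428625}{2772297} + 4916882 \cdot \frac{1}{130490} = 2428625 \cdot \frac{1}{2772297} + \frac{2458441}{65245} = \frac{2428625}{2772297} + \frac{2458441}{65245} = \frac{6973984247102}{180878517765}$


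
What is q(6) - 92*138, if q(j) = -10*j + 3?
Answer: -12753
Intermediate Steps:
q(j) = 3 - 10*j
q(6) - 92*138 = (3 - 10*6) - 92*138 = (3 - 60) - 12696 = -57 - 12696 = -12753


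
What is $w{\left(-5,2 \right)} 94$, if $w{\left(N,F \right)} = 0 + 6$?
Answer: $564$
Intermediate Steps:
$w{\left(N,F \right)} = 6$
$w{\left(-5,2 \right)} 94 = 6 \cdot 94 = 564$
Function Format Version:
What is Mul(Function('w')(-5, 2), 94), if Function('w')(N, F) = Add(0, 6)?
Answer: 564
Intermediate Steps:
Function('w')(N, F) = 6
Mul(Function('w')(-5, 2), 94) = Mul(6, 94) = 564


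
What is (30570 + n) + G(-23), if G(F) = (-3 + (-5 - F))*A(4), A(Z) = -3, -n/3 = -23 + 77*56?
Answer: 17658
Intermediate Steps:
n = -12867 (n = -3*(-23 + 77*56) = -3*(-23 + 4312) = -3*4289 = -12867)
G(F) = 24 + 3*F (G(F) = (-3 + (-5 - F))*(-3) = (-8 - F)*(-3) = 24 + 3*F)
(30570 + n) + G(-23) = (30570 - 12867) + (24 + 3*(-23)) = 17703 + (24 - 69) = 17703 - 45 = 17658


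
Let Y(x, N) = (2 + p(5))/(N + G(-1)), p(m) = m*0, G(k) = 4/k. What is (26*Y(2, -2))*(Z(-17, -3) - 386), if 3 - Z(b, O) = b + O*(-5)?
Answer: 3302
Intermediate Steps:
p(m) = 0
Y(x, N) = 2/(-4 + N) (Y(x, N) = (2 + 0)/(N + 4/(-1)) = 2/(N + 4*(-1)) = 2/(N - 4) = 2/(-4 + N))
Z(b, O) = 3 - b + 5*O (Z(b, O) = 3 - (b + O*(-5)) = 3 - (b - 5*O) = 3 + (-b + 5*O) = 3 - b + 5*O)
(26*Y(2, -2))*(Z(-17, -3) - 386) = (26*(2/(-4 - 2)))*((3 - 1*(-17) + 5*(-3)) - 386) = (26*(2/(-6)))*((3 + 17 - 15) - 386) = (26*(2*(-⅙)))*(5 - 386) = (26*(-⅓))*(-381) = -26/3*(-381) = 3302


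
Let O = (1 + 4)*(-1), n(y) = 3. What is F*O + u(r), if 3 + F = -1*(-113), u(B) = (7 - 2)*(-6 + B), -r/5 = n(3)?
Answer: -655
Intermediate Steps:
r = -15 (r = -5*3 = -15)
O = -5 (O = 5*(-1) = -5)
u(B) = -30 + 5*B (u(B) = 5*(-6 + B) = -30 + 5*B)
F = 110 (F = -3 - 1*(-113) = -3 + 113 = 110)
F*O + u(r) = 110*(-5) + (-30 + 5*(-15)) = -550 + (-30 - 75) = -550 - 105 = -655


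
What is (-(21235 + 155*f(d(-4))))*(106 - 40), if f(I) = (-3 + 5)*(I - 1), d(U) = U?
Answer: -1299210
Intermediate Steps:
f(I) = -2 + 2*I (f(I) = 2*(-1 + I) = -2 + 2*I)
(-(21235 + 155*f(d(-4))))*(106 - 40) = (-(20925 - 1240))*(106 - 40) = -155/(1/((-2 - 8) + 137))*66 = -155/(1/(-10 + 137))*66 = -155/(1/127)*66 = -155/1/127*66 = -155*127*66 = -19685*66 = -1299210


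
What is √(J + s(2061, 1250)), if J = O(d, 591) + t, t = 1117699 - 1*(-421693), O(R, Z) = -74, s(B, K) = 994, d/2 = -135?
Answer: 2*√385078 ≈ 1241.1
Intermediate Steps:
d = -270 (d = 2*(-135) = -270)
t = 1539392 (t = 1117699 + 421693 = 1539392)
J = 1539318 (J = -74 + 1539392 = 1539318)
√(J + s(2061, 1250)) = √(1539318 + 994) = √1540312 = 2*√385078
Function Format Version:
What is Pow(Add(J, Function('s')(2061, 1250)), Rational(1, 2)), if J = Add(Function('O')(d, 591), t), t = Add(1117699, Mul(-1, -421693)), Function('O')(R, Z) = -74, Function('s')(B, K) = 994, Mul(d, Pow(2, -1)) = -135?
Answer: Mul(2, Pow(385078, Rational(1, 2))) ≈ 1241.1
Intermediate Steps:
d = -270 (d = Mul(2, -135) = -270)
t = 1539392 (t = Add(1117699, 421693) = 1539392)
J = 1539318 (J = Add(-74, 1539392) = 1539318)
Pow(Add(J, Function('s')(2061, 1250)), Rational(1, 2)) = Pow(Add(1539318, 994), Rational(1, 2)) = Pow(1540312, Rational(1, 2)) = Mul(2, Pow(385078, Rational(1, 2)))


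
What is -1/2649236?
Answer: -1/2649236 ≈ -3.7747e-7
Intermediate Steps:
-1/2649236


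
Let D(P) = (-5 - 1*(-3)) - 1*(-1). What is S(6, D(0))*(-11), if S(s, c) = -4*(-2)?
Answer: -88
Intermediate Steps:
D(P) = -1 (D(P) = (-5 + 3) + 1 = -2 + 1 = -1)
S(s, c) = 8
S(6, D(0))*(-11) = 8*(-11) = -88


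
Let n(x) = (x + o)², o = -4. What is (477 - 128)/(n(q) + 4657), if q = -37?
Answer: 349/6338 ≈ 0.055065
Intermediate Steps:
n(x) = (-4 + x)² (n(x) = (x - 4)² = (-4 + x)²)
(477 - 128)/(n(q) + 4657) = (477 - 128)/((-4 - 37)² + 4657) = 349/((-41)² + 4657) = 349/(1681 + 4657) = 349/6338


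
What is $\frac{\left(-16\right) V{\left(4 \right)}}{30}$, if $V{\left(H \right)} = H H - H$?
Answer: $- \frac{32}{5} \approx -6.4$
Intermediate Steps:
$V{\left(H \right)} = H^{2} - H$
$\frac{\left(-16\right) V{\left(4 \right)}}{30} = \frac{\left(-16\right) 4 \left(-1 + 4\right)}{30} = - 16 \cdot 4 \cdot 3 \cdot \frac{1}{30} = \left(-16\right) 12 \cdot \frac{1}{30} = \left(-192\right) \frac{1}{30} = - \frac{32}{5}$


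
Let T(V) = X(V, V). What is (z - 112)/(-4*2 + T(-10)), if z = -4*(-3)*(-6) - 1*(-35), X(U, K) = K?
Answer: 149/18 ≈ 8.2778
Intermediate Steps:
T(V) = V
z = -37 (z = 12*(-6) + 35 = -72 + 35 = -37)
(z - 112)/(-4*2 + T(-10)) = (-37 - 112)/(-4*2 - 10) = -149/(-8 - 10) = -149/(-18) = -149*(-1/18) = 149/18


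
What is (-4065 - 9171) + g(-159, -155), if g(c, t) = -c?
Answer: -13077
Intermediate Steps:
(-4065 - 9171) + g(-159, -155) = (-4065 - 9171) - 1*(-159) = -13236 + 159 = -13077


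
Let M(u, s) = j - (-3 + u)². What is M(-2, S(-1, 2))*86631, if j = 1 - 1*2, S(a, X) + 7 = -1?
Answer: -2252406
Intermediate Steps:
S(a, X) = -8 (S(a, X) = -7 - 1 = -8)
j = -1 (j = 1 - 2 = -1)
M(u, s) = -1 - (-3 + u)²
M(-2, S(-1, 2))*86631 = (-1 - (-3 - 2)²)*86631 = (-1 - 1*(-5)²)*86631 = (-1 - 1*25)*86631 = (-1 - 25)*86631 = -26*86631 = -2252406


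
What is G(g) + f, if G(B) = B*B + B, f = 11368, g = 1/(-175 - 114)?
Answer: 949466440/83521 ≈ 11368.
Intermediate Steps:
g = -1/289 (g = 1/(-289) = -1/289 ≈ -0.0034602)
G(B) = B + B**2 (G(B) = B**2 + B = B + B**2)
G(g) + f = -(1 - 1/289)/289 + 11368 = -1/289*288/289 + 11368 = -288/83521 + 11368 = 949466440/83521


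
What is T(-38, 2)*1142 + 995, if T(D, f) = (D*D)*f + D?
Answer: 3255695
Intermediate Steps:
T(D, f) = D + f*D² (T(D, f) = D²*f + D = f*D² + D = D + f*D²)
T(-38, 2)*1142 + 995 = -38*(1 - 38*2)*1142 + 995 = -38*(1 - 76)*1142 + 995 = -38*(-75)*1142 + 995 = 2850*1142 + 995 = 3254700 + 995 = 3255695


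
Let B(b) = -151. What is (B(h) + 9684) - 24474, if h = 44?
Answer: -14941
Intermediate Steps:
(B(h) + 9684) - 24474 = (-151 + 9684) - 24474 = 9533 - 24474 = -14941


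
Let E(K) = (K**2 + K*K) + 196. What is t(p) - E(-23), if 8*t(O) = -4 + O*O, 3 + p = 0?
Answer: -10027/8 ≈ -1253.4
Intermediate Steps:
p = -3 (p = -3 + 0 = -3)
t(O) = -1/2 + O**2/8 (t(O) = (-4 + O*O)/8 = (-4 + O**2)/8 = -1/2 + O**2/8)
E(K) = 196 + 2*K**2 (E(K) = (K**2 + K**2) + 196 = 2*K**2 + 196 = 196 + 2*K**2)
t(p) - E(-23) = (-1/2 + (1/8)*(-3)**2) - (196 + 2*(-23)**2) = (-1/2 + (1/8)*9) - (196 + 2*529) = (-1/2 + 9/8) - (196 + 1058) = 5/8 - 1*1254 = 5/8 - 1254 = -10027/8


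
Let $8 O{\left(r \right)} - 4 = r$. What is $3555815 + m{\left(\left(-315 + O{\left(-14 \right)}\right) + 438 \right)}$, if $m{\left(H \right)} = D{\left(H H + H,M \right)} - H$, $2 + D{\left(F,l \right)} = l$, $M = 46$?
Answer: $\frac{14222949}{4} \approx 3.5557 \cdot 10^{6}$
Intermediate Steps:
$D{\left(F,l \right)} = -2 + l$
$O{\left(r \right)} = \frac{1}{2} + \frac{r}{8}$
$m{\left(H \right)} = 44 - H$ ($m{\left(H \right)} = \left(-2 + 46\right) - H = 44 - H$)
$3555815 + m{\left(\left(-315 + O{\left(-14 \right)}\right) + 438 \right)} = 3555815 + \left(44 - \left(\left(-315 + \left(\frac{1}{2} + \frac{1}{8} \left(-14\right)\right)\right) + 438\right)\right) = 3555815 + \left(44 - \left(\left(-315 + \left(\frac{1}{2} - \frac{7}{4}\right)\right) + 438\right)\right) = 3555815 + \left(44 - \left(\left(-315 - \frac{5}{4}\right) + 438\right)\right) = 3555815 + \left(44 - \left(- \frac{1265}{4} + 438\right)\right) = 3555815 + \left(44 - \frac{487}{4}\right) = 3555815 - \frac{311}{4} = \frac{14222949}{4}$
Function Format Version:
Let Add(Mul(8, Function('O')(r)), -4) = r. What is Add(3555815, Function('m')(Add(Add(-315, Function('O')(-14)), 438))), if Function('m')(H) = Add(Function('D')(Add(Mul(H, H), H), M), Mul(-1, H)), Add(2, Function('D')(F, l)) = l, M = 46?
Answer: Rational(14222949, 4) ≈ 3.5557e+6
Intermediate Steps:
Function('D')(F, l) = Add(-2, l)
Function('O')(r) = Add(Rational(1, 2), Mul(Rational(1, 8), r))
Function('m')(H) = Add(44, Mul(-1, H)) (Function('m')(H) = Add(Add(-2, 46), Mul(-1, H)) = Add(44, Mul(-1, H)))
Add(3555815, Function('m')(Add(Add(-315, Function('O')(-14)), 438))) = Add(3555815, Add(44, Mul(-1, Add(Add(-315, Add(Rational(1, 2), Mul(Rational(1, 8), -14))), 438)))) = Add(3555815, Add(44, Mul(-1, Add(Add(-315, Add(Rational(1, 2), Rational(-7, 4))), 438)))) = Add(3555815, Add(44, Mul(-1, Add(Add(-315, Rational(-5, 4)), 438)))) = Add(3555815, Add(44, Mul(-1, Add(Rational(-1265, 4), 438)))) = Add(3555815, Add(44, Mul(-1, Rational(487, 4)))) = Add(3555815, Add(44, Rational(-487, 4))) = Add(3555815, Rational(-311, 4)) = Rational(14222949, 4)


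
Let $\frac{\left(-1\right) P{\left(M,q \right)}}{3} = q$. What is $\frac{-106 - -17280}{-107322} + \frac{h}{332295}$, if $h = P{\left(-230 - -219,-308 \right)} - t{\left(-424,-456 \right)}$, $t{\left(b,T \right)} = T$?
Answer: $- \frac{5977129}{38346843} \approx -0.15587$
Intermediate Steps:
$P{\left(M,q \right)} = - 3 q$
$h = 1380$ ($h = \left(-3\right) \left(-308\right) - -456 = 924 + 456 = 1380$)
$\frac{-106 - -17280}{-107322} + \frac{h}{332295} = \frac{-106 - -17280}{-107322} + \frac{1380}{332295} = \left(-106 + 17280\right) \left(- \frac{1}{107322}\right) + 1380 \cdot \frac{1}{332295} = 17174 \left(- \frac{1}{107322}\right) + \frac{92}{22153} = - \frac{277}{1731} + \frac{92}{22153} = - \frac{5977129}{38346843}$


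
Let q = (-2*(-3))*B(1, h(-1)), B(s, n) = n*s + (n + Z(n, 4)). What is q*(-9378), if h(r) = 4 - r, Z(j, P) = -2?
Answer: -450144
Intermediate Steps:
B(s, n) = -2 + n + n*s (B(s, n) = n*s + (n - 2) = n*s + (-2 + n) = -2 + n + n*s)
q = 48 (q = (-2*(-3))*(-2 + (4 - 1*(-1)) + (4 - 1*(-1))*1) = 6*(-2 + (4 + 1) + (4 + 1)*1) = 6*(-2 + 5 + 5*1) = 6*(-2 + 5 + 5) = 6*8 = 48)
q*(-9378) = 48*(-9378) = -450144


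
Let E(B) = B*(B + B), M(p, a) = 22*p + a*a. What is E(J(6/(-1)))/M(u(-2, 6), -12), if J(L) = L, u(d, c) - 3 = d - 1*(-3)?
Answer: 9/29 ≈ 0.31034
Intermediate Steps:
u(d, c) = 6 + d (u(d, c) = 3 + (d - 1*(-3)) = 3 + (d + 3) = 3 + (3 + d) = 6 + d)
M(p, a) = a**2 + 22*p (M(p, a) = 22*p + a**2 = a**2 + 22*p)
E(B) = 2*B**2 (E(B) = B*(2*B) = 2*B**2)
E(J(6/(-1)))/M(u(-2, 6), -12) = (2*(6/(-1))**2)/((-12)**2 + 22*(6 - 2)) = (2*(6*(-1))**2)/(144 + 22*4) = (2*(-6)**2)/(144 + 88) = (2*36)/232 = 72*(1/232) = 9/29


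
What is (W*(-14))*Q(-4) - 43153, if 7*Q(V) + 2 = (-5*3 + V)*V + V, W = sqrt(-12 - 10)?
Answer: -43153 - 140*I*sqrt(22) ≈ -43153.0 - 656.66*I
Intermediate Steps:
W = I*sqrt(22) (W = sqrt(-22) = I*sqrt(22) ≈ 4.6904*I)
Q(V) = -2/7 + V/7 + V*(-15 + V)/7 (Q(V) = -2/7 + ((-5*3 + V)*V + V)/7 = -2/7 + ((-15 + V)*V + V)/7 = -2/7 + (V*(-15 + V) + V)/7 = -2/7 + (V + V*(-15 + V))/7 = -2/7 + (V/7 + V*(-15 + V)/7) = -2/7 + V/7 + V*(-15 + V)/7)
(W*(-14))*Q(-4) - 43153 = ((I*sqrt(22))*(-14))*(-2/7 - 2*(-4) + (1/7)*(-4)**2) - 43153 = (-14*I*sqrt(22))*(-2/7 + 8 + (1/7)*16) - 43153 = (-14*I*sqrt(22))*(-2/7 + 8 + 16/7) - 43153 = -14*I*sqrt(22)*10 - 43153 = -140*I*sqrt(22) - 43153 = -43153 - 140*I*sqrt(22)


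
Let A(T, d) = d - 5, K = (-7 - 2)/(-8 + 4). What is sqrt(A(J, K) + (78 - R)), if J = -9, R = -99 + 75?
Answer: sqrt(397)/2 ≈ 9.9624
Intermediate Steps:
R = -24
K = 9/4 (K = -9/(-4) = -9*(-1/4) = 9/4 ≈ 2.2500)
A(T, d) = -5 + d
sqrt(A(J, K) + (78 - R)) = sqrt((-5 + 9/4) + (78 - 1*(-24))) = sqrt(-11/4 + (78 + 24)) = sqrt(-11/4 + 102) = sqrt(397/4) = sqrt(397)/2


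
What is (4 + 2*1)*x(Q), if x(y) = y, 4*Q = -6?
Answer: -9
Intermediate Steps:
Q = -3/2 (Q = (¼)*(-6) = -3/2 ≈ -1.5000)
(4 + 2*1)*x(Q) = (4 + 2*1)*(-3/2) = (4 + 2)*(-3/2) = 6*(-3/2) = -9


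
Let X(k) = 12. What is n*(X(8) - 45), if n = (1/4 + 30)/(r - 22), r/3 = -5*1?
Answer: 3993/148 ≈ 26.980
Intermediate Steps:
r = -15 (r = 3*(-5*1) = 3*(-5) = -15)
n = -121/148 (n = (1/4 + 30)/(-15 - 22) = (1/4 + 30)/(-37) = (121/4)*(-1/37) = -121/148 ≈ -0.81757)
n*(X(8) - 45) = -121*(12 - 45)/148 = -121/148*(-33) = 3993/148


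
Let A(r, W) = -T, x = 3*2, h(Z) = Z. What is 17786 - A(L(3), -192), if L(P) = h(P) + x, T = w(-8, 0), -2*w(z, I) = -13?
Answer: 35585/2 ≈ 17793.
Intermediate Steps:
x = 6
w(z, I) = 13/2 (w(z, I) = -½*(-13) = 13/2)
T = 13/2 ≈ 6.5000
L(P) = 6 + P (L(P) = P + 6 = 6 + P)
A(r, W) = -13/2 (A(r, W) = -1*13/2 = -13/2)
17786 - A(L(3), -192) = 17786 - 1*(-13/2) = 17786 + 13/2 = 35585/2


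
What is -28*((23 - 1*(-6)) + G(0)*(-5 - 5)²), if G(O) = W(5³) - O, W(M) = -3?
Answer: 7588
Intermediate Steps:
G(O) = -3 - O
-28*((23 - 1*(-6)) + G(0)*(-5 - 5)²) = -28*((23 - 1*(-6)) + (-3 - 1*0)*(-5 - 5)²) = -28*((23 + 6) + (-3 + 0)*(-10)²) = -28*(29 - 3*100) = -28*(29 - 300) = -28*(-271) = 7588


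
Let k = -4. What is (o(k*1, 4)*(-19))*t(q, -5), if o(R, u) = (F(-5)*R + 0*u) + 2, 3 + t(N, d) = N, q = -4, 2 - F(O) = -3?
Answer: -2394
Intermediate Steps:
F(O) = 5 (F(O) = 2 - 1*(-3) = 2 + 3 = 5)
t(N, d) = -3 + N
o(R, u) = 2 + 5*R (o(R, u) = (5*R + 0*u) + 2 = (5*R + 0) + 2 = 5*R + 2 = 2 + 5*R)
(o(k*1, 4)*(-19))*t(q, -5) = ((2 + 5*(-4*1))*(-19))*(-3 - 4) = ((2 + 5*(-4))*(-19))*(-7) = ((2 - 20)*(-19))*(-7) = -18*(-19)*(-7) = 342*(-7) = -2394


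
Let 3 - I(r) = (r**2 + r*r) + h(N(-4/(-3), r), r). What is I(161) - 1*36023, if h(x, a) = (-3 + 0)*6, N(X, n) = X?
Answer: -87844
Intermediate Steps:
h(x, a) = -18 (h(x, a) = -3*6 = -18)
I(r) = 21 - 2*r**2 (I(r) = 3 - ((r**2 + r*r) - 18) = 3 - ((r**2 + r**2) - 18) = 3 - (2*r**2 - 18) = 3 - (-18 + 2*r**2) = 3 + (18 - 2*r**2) = 21 - 2*r**2)
I(161) - 1*36023 = (21 - 2*161**2) - 1*36023 = (21 - 2*25921) - 36023 = (21 - 51842) - 36023 = -51821 - 36023 = -87844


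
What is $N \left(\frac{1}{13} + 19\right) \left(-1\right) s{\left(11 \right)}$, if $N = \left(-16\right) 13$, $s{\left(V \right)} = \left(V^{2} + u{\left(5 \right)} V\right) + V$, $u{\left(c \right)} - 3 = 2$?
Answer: $742016$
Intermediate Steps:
$u{\left(c \right)} = 5$ ($u{\left(c \right)} = 3 + 2 = 5$)
$s{\left(V \right)} = V^{2} + 6 V$ ($s{\left(V \right)} = \left(V^{2} + 5 V\right) + V = V^{2} + 6 V$)
$N = -208$
$N \left(\frac{1}{13} + 19\right) \left(-1\right) s{\left(11 \right)} = - 208 \left(\frac{1}{13} + 19\right) \left(-1\right) 11 \left(6 + 11\right) = - 208 \left(\frac{1}{13} + 19\right) \left(-1\right) 11 \cdot 17 = - 208 \cdot \frac{248}{13} \left(-1\right) 187 = \left(-208\right) \left(- \frac{248}{13}\right) 187 = 3968 \cdot 187 = 742016$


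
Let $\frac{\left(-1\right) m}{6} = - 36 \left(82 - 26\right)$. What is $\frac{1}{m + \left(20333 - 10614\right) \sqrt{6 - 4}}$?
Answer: $- \frac{6048}{21302353} + \frac{9719 \sqrt{2}}{42604706} \approx 3.8699 \cdot 10^{-5}$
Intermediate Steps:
$m = 12096$ ($m = - 6 \left(- 36 \left(82 - 26\right)\right) = - 6 \left(\left(-36\right) 56\right) = \left(-6\right) \left(-2016\right) = 12096$)
$\frac{1}{m + \left(20333 - 10614\right) \sqrt{6 - 4}} = \frac{1}{12096 + \left(20333 - 10614\right) \sqrt{6 - 4}} = \frac{1}{12096 + \left(20333 - 10614\right) \sqrt{2}} = \frac{1}{12096 + 9719 \sqrt{2}}$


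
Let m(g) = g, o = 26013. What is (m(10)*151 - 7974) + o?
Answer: 19549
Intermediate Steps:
(m(10)*151 - 7974) + o = (10*151 - 7974) + 26013 = (1510 - 7974) + 26013 = -6464 + 26013 = 19549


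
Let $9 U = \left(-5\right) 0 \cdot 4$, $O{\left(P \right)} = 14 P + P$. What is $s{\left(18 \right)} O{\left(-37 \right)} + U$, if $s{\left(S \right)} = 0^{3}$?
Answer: $0$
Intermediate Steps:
$O{\left(P \right)} = 15 P$
$s{\left(S \right)} = 0$
$U = 0$ ($U = \frac{\left(-5\right) 0 \cdot 4}{9} = \frac{0 \cdot 4}{9} = \frac{1}{9} \cdot 0 = 0$)
$s{\left(18 \right)} O{\left(-37 \right)} + U = 0 \cdot 15 \left(-37\right) + 0 = 0 \left(-555\right) + 0 = 0 + 0 = 0$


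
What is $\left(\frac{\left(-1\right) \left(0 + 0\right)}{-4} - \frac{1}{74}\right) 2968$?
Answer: $- \frac{1484}{37} \approx -40.108$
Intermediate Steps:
$\left(\frac{\left(-1\right) \left(0 + 0\right)}{-4} - \frac{1}{74}\right) 2968 = \left(\left(-1\right) 0 \left(- \frac{1}{4}\right) - \frac{1}{74}\right) 2968 = \left(0 \left(- \frac{1}{4}\right) - \frac{1}{74}\right) 2968 = \left(0 - \frac{1}{74}\right) 2968 = \left(- \frac{1}{74}\right) 2968 = - \frac{1484}{37}$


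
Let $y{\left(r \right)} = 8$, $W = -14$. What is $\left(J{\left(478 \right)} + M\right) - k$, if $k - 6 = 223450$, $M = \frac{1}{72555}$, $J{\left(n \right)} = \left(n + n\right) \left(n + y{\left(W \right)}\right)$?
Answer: $\frac{17497363801}{72555} \approx 2.4116 \cdot 10^{5}$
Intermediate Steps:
$J{\left(n \right)} = 2 n \left(8 + n\right)$ ($J{\left(n \right)} = \left(n + n\right) \left(n + 8\right) = 2 n \left(8 + n\right)$)
$M = \frac{1}{72555} \approx 1.3783 \cdot 10^{-5}$
$k = 223456$ ($k = 6 + 223450 = 223456$)
$\left(J{\left(478 \right)} + M\right) - k = \left(2 \cdot 478 \left(8 + 478\right) + \frac{1}{72555}\right) - 223456 = \left(2 \cdot 478 \cdot 486 + \frac{1}{72555}\right) - 223456 = \left(464616 + \frac{1}{72555}\right) - 223456 = \frac{33710213881}{72555} - 223456 = \frac{17497363801}{72555}$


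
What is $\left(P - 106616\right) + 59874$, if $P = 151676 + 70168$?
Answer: $175102$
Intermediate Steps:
$P = 221844$
$\left(P - 106616\right) + 59874 = \left(221844 - 106616\right) + 59874 = 115228 + 59874 = 175102$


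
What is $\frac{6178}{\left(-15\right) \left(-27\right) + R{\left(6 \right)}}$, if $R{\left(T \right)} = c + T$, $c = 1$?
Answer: $\frac{3089}{206} \approx 14.995$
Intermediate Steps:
$R{\left(T \right)} = 1 + T$
$\frac{6178}{\left(-15\right) \left(-27\right) + R{\left(6 \right)}} = \frac{6178}{\left(-15\right) \left(-27\right) + \left(1 + 6\right)} = \frac{6178}{405 + 7} = \frac{6178}{412} = 6178 \cdot \frac{1}{412} = \frac{3089}{206}$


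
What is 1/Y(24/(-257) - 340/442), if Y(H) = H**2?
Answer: 11162281/8305924 ≈ 1.3439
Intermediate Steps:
1/Y(24/(-257) - 340/442) = 1/((24/(-257) - 340/442)**2) = 1/((24*(-1/257) - 340*1/442)**2) = 1/((-24/257 - 10/13)**2) = 1/((-2882/3341)**2) = 1/(8305924/11162281) = 11162281/8305924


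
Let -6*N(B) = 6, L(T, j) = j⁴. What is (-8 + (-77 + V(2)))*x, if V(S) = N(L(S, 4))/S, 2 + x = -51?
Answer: 9063/2 ≈ 4531.5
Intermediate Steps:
N(B) = -1 (N(B) = -⅙*6 = -1)
x = -53 (x = -2 - 51 = -53)
V(S) = -1/S
(-8 + (-77 + V(2)))*x = (-8 + (-77 - 1/2))*(-53) = (-8 + (-77 - 1*½))*(-53) = (-8 + (-77 - ½))*(-53) = (-8 - 155/2)*(-53) = -171/2*(-53) = 9063/2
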